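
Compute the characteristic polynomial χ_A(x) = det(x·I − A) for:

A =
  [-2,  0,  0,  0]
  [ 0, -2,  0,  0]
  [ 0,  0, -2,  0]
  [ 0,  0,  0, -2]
x^4 + 8*x^3 + 24*x^2 + 32*x + 16

Expanding det(x·I − A) (e.g. by cofactor expansion or by noting that A is similar to its Jordan form J, which has the same characteristic polynomial as A) gives
  χ_A(x) = x^4 + 8*x^3 + 24*x^2 + 32*x + 16
which factors as (x + 2)^4. The eigenvalues (with algebraic multiplicities) are λ = -2 with multiplicity 4.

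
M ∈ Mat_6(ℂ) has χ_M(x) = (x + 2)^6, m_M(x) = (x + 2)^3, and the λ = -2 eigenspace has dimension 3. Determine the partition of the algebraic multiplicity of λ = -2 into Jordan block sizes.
Block sizes for λ = -2: [3, 2, 1]

Step 1 — from the characteristic polynomial, algebraic multiplicity of λ = -2 is 6. From dim ker(M − (-2)·I) = 3, there are exactly 3 Jordan blocks for λ = -2.
Step 2 — from the minimal polynomial, the factor (x + 2)^3 tells us the largest block for λ = -2 has size 3.
Step 3 — with total size 6, 3 blocks, and largest block 3, the block sizes (in nonincreasing order) are [3, 2, 1].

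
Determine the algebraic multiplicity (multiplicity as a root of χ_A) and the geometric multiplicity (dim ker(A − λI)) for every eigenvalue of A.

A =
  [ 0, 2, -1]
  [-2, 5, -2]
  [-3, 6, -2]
λ = 1: alg = 3, geom = 2

Step 1 — factor the characteristic polynomial to read off the algebraic multiplicities:
  χ_A(x) = (x - 1)^3

Step 2 — compute geometric multiplicities via the rank-nullity identity g(λ) = n − rank(A − λI):
  rank(A − (1)·I) = 1, so dim ker(A − (1)·I) = n − 1 = 2

Summary:
  λ = 1: algebraic multiplicity = 3, geometric multiplicity = 2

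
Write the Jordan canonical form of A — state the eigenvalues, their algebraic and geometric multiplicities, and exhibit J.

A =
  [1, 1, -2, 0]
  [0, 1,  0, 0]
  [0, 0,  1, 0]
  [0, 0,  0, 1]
J_2(1) ⊕ J_1(1) ⊕ J_1(1)

The characteristic polynomial is
  det(x·I − A) = x^4 - 4*x^3 + 6*x^2 - 4*x + 1 = (x - 1)^4

Eigenvalues and multiplicities (the geometric multiplicity of λ is n − rank(A − λI), which equals the number of Jordan blocks for λ):
  λ = 1: algebraic multiplicity = 4, geometric multiplicity = 3

Determining the block sizes for each eigenvalue:
  λ = 1: 3 blocks summing to 4 forces exactly one block of size 2 and the rest size 1 → block sizes [2, 1, 1]

Assembling the blocks gives a Jordan form
J =
  [1, 1, 0, 0]
  [0, 1, 0, 0]
  [0, 0, 1, 0]
  [0, 0, 0, 1]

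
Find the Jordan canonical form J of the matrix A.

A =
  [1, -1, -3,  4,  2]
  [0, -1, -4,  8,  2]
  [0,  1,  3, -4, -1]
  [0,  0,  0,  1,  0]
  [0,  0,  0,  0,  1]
J_3(1) ⊕ J_1(1) ⊕ J_1(1)

The characteristic polynomial is
  det(x·I − A) = x^5 - 5*x^4 + 10*x^3 - 10*x^2 + 5*x - 1 = (x - 1)^5

Eigenvalues and multiplicities (the geometric multiplicity of λ is n − rank(A − λI), which equals the number of Jordan blocks for λ):
  λ = 1: algebraic multiplicity = 5, geometric multiplicity = 3

Determining the block sizes for each eigenvalue:
  λ = 1: with am = 5 and gm = 3, the partition is not yet determined (e.g. several partitions of 5 into 3 parts exist). Let N = A − (1)·I. Computing rank(N^1) = 2, rank(N^2) = 1, rank(N^3) = 0; the number of blocks of size ≥ j is rank(N^{j−1}) − rank(N^j), giving [3, 1, 1]. So we have 1 block(s) of size 3, 2 block(s) of size 1 → block sizes [3, 1, 1]

Assembling the blocks gives a Jordan form
J =
  [1, 1, 0, 0, 0]
  [0, 1, 1, 0, 0]
  [0, 0, 1, 0, 0]
  [0, 0, 0, 1, 0]
  [0, 0, 0, 0, 1]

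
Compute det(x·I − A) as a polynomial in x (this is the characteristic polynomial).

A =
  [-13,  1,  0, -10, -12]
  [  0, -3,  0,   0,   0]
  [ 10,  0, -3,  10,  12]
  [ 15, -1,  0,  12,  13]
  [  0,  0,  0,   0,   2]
x^5 + 5*x^4 - 5*x^3 - 45*x^2 + 108

Expanding det(x·I − A) (e.g. by cofactor expansion or by noting that A is similar to its Jordan form J, which has the same characteristic polynomial as A) gives
  χ_A(x) = x^5 + 5*x^4 - 5*x^3 - 45*x^2 + 108
which factors as (x - 2)^2*(x + 3)^3. The eigenvalues (with algebraic multiplicities) are λ = -3 with multiplicity 3, λ = 2 with multiplicity 2.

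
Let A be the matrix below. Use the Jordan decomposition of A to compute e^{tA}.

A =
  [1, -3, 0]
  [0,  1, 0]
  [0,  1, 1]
e^{tA} =
  [exp(t), -3*t*exp(t), 0]
  [0, exp(t), 0]
  [0, t*exp(t), exp(t)]

Strategy: write A = P · J · P⁻¹ where J is a Jordan canonical form, so e^{tA} = P · e^{tJ} · P⁻¹, and e^{tJ} can be computed block-by-block.

A has Jordan form
J =
  [1, 1, 0]
  [0, 1, 0]
  [0, 0, 1]
(up to reordering of blocks).

Per-block formulas:
  For a 1×1 block at λ = 1: exp(t · [1]) = [e^(1t)].
  For a 2×2 Jordan block J_2(1): exp(t · J_2(1)) = e^(1t)·(I + t·N), where N is the 2×2 nilpotent shift.

After assembling e^{tJ} and conjugating by P, we get:

e^{tA} =
  [exp(t), -3*t*exp(t), 0]
  [0, exp(t), 0]
  [0, t*exp(t), exp(t)]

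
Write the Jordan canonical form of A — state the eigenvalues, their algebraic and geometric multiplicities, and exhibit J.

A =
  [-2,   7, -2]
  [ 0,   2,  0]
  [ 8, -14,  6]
J_2(2) ⊕ J_1(2)

The characteristic polynomial is
  det(x·I − A) = x^3 - 6*x^2 + 12*x - 8 = (x - 2)^3

Eigenvalues and multiplicities (the geometric multiplicity of λ is n − rank(A − λI), which equals the number of Jordan blocks for λ):
  λ = 2: algebraic multiplicity = 3, geometric multiplicity = 2

Determining the block sizes for each eigenvalue:
  λ = 2: 2 blocks summing to 3 forces exactly one block of size 2 and the rest size 1 → block sizes [2, 1]

Assembling the blocks gives a Jordan form
J =
  [2, 1, 0]
  [0, 2, 0]
  [0, 0, 2]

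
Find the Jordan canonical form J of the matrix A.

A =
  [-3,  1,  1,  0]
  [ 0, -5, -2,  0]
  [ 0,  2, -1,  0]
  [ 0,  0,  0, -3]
J_2(-3) ⊕ J_1(-3) ⊕ J_1(-3)

The characteristic polynomial is
  det(x·I − A) = x^4 + 12*x^3 + 54*x^2 + 108*x + 81 = (x + 3)^4

Eigenvalues and multiplicities (the geometric multiplicity of λ is n − rank(A − λI), which equals the number of Jordan blocks for λ):
  λ = -3: algebraic multiplicity = 4, geometric multiplicity = 3

Determining the block sizes for each eigenvalue:
  λ = -3: 3 blocks summing to 4 forces exactly one block of size 2 and the rest size 1 → block sizes [2, 1, 1]

Assembling the blocks gives a Jordan form
J =
  [-3,  1,  0,  0]
  [ 0, -3,  0,  0]
  [ 0,  0, -3,  0]
  [ 0,  0,  0, -3]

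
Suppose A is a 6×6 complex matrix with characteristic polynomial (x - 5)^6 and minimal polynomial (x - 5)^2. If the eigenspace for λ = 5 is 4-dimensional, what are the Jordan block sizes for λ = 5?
Block sizes for λ = 5: [2, 2, 1, 1]

Step 1 — from the characteristic polynomial, algebraic multiplicity of λ = 5 is 6. From dim ker(A − (5)·I) = 4, there are exactly 4 Jordan blocks for λ = 5.
Step 2 — from the minimal polynomial, the factor (x − 5)^2 tells us the largest block for λ = 5 has size 2.
Step 3 — with total size 6, 4 blocks, and largest block 2, the block sizes (in nonincreasing order) are [2, 2, 1, 1].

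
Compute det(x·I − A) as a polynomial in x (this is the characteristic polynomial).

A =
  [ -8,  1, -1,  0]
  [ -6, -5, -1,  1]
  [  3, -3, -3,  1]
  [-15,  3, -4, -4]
x^4 + 20*x^3 + 150*x^2 + 500*x + 625

Expanding det(x·I − A) (e.g. by cofactor expansion or by noting that A is similar to its Jordan form J, which has the same characteristic polynomial as A) gives
  χ_A(x) = x^4 + 20*x^3 + 150*x^2 + 500*x + 625
which factors as (x + 5)^4. The eigenvalues (with algebraic multiplicities) are λ = -5 with multiplicity 4.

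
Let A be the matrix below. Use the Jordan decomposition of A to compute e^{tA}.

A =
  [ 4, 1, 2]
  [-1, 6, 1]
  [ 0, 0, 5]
e^{tA} =
  [-t*exp(5*t) + exp(5*t), t*exp(5*t), -t^2*exp(5*t)/2 + 2*t*exp(5*t)]
  [-t*exp(5*t), t*exp(5*t) + exp(5*t), -t^2*exp(5*t)/2 + t*exp(5*t)]
  [0, 0, exp(5*t)]

Strategy: write A = P · J · P⁻¹ where J is a Jordan canonical form, so e^{tA} = P · e^{tJ} · P⁻¹, and e^{tJ} can be computed block-by-block.

A has Jordan form
J =
  [5, 1, 0]
  [0, 5, 1]
  [0, 0, 5]
(up to reordering of blocks).

Per-block formulas:
  For a 3×3 Jordan block J_3(5): exp(t · J_3(5)) = e^(5t)·(I + t·N + (t^2/2)·N^2), where N is the 3×3 nilpotent shift.

After assembling e^{tJ} and conjugating by P, we get:

e^{tA} =
  [-t*exp(5*t) + exp(5*t), t*exp(5*t), -t^2*exp(5*t)/2 + 2*t*exp(5*t)]
  [-t*exp(5*t), t*exp(5*t) + exp(5*t), -t^2*exp(5*t)/2 + t*exp(5*t)]
  [0, 0, exp(5*t)]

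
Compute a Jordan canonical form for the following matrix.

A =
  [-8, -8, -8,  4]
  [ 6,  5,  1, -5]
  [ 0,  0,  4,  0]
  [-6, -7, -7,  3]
J_2(-2) ⊕ J_1(4) ⊕ J_1(4)

The characteristic polynomial is
  det(x·I − A) = x^4 - 4*x^3 - 12*x^2 + 32*x + 64 = (x - 4)^2*(x + 2)^2

Eigenvalues and multiplicities (the geometric multiplicity of λ is n − rank(A − λI), which equals the number of Jordan blocks for λ):
  λ = -2: algebraic multiplicity = 2, geometric multiplicity = 1
  λ = 4: algebraic multiplicity = 2, geometric multiplicity = 2

Determining the block sizes for each eigenvalue:
  λ = -2: one block (gm = 1), so the single block has size am = 2 → block sizes [2]
  λ = 4: gm = am = 2, so every block has size 1 → block sizes [1, 1]

Assembling the blocks gives a Jordan form
J =
  [-2,  1, 0, 0]
  [ 0, -2, 0, 0]
  [ 0,  0, 4, 0]
  [ 0,  0, 0, 4]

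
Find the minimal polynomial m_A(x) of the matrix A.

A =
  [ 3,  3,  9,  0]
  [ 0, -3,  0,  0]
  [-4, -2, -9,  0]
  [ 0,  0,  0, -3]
x^2 + 6*x + 9

The characteristic polynomial is χ_A(x) = (x + 3)^4, so the eigenvalues are known. The minimal polynomial is
  m_A(x) = Π_λ (x − λ)^{k_λ}
where k_λ is the size of the *largest* Jordan block for λ (equivalently, the smallest k with (A − λI)^k v = 0 for every generalised eigenvector v of λ).

  λ = -3: largest Jordan block has size 2, contributing (x + 3)^2

So m_A(x) = (x + 3)^2 = x^2 + 6*x + 9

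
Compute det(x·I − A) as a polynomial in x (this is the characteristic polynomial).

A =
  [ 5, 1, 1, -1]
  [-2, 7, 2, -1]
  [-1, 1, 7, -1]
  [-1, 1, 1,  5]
x^4 - 24*x^3 + 216*x^2 - 864*x + 1296

Expanding det(x·I − A) (e.g. by cofactor expansion or by noting that A is similar to its Jordan form J, which has the same characteristic polynomial as A) gives
  χ_A(x) = x^4 - 24*x^3 + 216*x^2 - 864*x + 1296
which factors as (x - 6)^4. The eigenvalues (with algebraic multiplicities) are λ = 6 with multiplicity 4.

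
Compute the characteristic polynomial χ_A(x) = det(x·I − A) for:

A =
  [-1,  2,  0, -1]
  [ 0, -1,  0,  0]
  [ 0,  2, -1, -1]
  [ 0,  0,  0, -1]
x^4 + 4*x^3 + 6*x^2 + 4*x + 1

Expanding det(x·I − A) (e.g. by cofactor expansion or by noting that A is similar to its Jordan form J, which has the same characteristic polynomial as A) gives
  χ_A(x) = x^4 + 4*x^3 + 6*x^2 + 4*x + 1
which factors as (x + 1)^4. The eigenvalues (with algebraic multiplicities) are λ = -1 with multiplicity 4.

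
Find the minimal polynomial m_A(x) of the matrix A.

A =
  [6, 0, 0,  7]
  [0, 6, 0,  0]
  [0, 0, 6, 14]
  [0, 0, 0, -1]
x^2 - 5*x - 6

The characteristic polynomial is χ_A(x) = (x - 6)^3*(x + 1), so the eigenvalues are known. The minimal polynomial is
  m_A(x) = Π_λ (x − λ)^{k_λ}
where k_λ is the size of the *largest* Jordan block for λ (equivalently, the smallest k with (A − λI)^k v = 0 for every generalised eigenvector v of λ).

  λ = -1: largest Jordan block has size 1, contributing (x + 1)
  λ = 6: largest Jordan block has size 1, contributing (x − 6)

So m_A(x) = (x - 6)*(x + 1) = x^2 - 5*x - 6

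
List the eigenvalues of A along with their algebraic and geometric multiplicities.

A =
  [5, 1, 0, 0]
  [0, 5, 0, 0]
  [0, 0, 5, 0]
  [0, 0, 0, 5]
λ = 5: alg = 4, geom = 3

Step 1 — factor the characteristic polynomial to read off the algebraic multiplicities:
  χ_A(x) = (x - 5)^4

Step 2 — compute geometric multiplicities via the rank-nullity identity g(λ) = n − rank(A − λI):
  rank(A − (5)·I) = 1, so dim ker(A − (5)·I) = n − 1 = 3

Summary:
  λ = 5: algebraic multiplicity = 4, geometric multiplicity = 3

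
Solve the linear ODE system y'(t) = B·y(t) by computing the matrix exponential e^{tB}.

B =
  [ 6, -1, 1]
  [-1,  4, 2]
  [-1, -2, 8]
e^{tB} =
  [exp(6*t), -t*exp(6*t), t*exp(6*t)]
  [-t*exp(6*t), t^2*exp(6*t)/2 - 2*t*exp(6*t) + exp(6*t), -t^2*exp(6*t)/2 + 2*t*exp(6*t)]
  [-t*exp(6*t), t^2*exp(6*t)/2 - 2*t*exp(6*t), -t^2*exp(6*t)/2 + 2*t*exp(6*t) + exp(6*t)]

Strategy: write B = P · J · P⁻¹ where J is a Jordan canonical form, so e^{tB} = P · e^{tJ} · P⁻¹, and e^{tJ} can be computed block-by-block.

B has Jordan form
J =
  [6, 1, 0]
  [0, 6, 1]
  [0, 0, 6]
(up to reordering of blocks).

Per-block formulas:
  For a 3×3 Jordan block J_3(6): exp(t · J_3(6)) = e^(6t)·(I + t·N + (t^2/2)·N^2), where N is the 3×3 nilpotent shift.

After assembling e^{tJ} and conjugating by P, we get:

e^{tB} =
  [exp(6*t), -t*exp(6*t), t*exp(6*t)]
  [-t*exp(6*t), t^2*exp(6*t)/2 - 2*t*exp(6*t) + exp(6*t), -t^2*exp(6*t)/2 + 2*t*exp(6*t)]
  [-t*exp(6*t), t^2*exp(6*t)/2 - 2*t*exp(6*t), -t^2*exp(6*t)/2 + 2*t*exp(6*t) + exp(6*t)]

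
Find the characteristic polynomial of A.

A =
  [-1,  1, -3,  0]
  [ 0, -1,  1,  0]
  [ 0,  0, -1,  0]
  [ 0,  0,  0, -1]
x^4 + 4*x^3 + 6*x^2 + 4*x + 1

Expanding det(x·I − A) (e.g. by cofactor expansion or by noting that A is similar to its Jordan form J, which has the same characteristic polynomial as A) gives
  χ_A(x) = x^4 + 4*x^3 + 6*x^2 + 4*x + 1
which factors as (x + 1)^4. The eigenvalues (with algebraic multiplicities) are λ = -1 with multiplicity 4.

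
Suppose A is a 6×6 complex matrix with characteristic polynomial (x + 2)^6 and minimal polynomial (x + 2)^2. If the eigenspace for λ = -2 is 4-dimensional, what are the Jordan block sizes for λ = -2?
Block sizes for λ = -2: [2, 2, 1, 1]

Step 1 — from the characteristic polynomial, algebraic multiplicity of λ = -2 is 6. From dim ker(A − (-2)·I) = 4, there are exactly 4 Jordan blocks for λ = -2.
Step 2 — from the minimal polynomial, the factor (x + 2)^2 tells us the largest block for λ = -2 has size 2.
Step 3 — with total size 6, 4 blocks, and largest block 2, the block sizes (in nonincreasing order) are [2, 2, 1, 1].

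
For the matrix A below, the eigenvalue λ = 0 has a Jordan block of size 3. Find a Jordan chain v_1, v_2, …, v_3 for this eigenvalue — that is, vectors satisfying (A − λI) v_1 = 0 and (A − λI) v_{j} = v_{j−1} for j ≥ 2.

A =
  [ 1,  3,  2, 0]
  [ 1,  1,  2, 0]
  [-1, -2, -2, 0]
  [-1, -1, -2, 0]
A Jordan chain for λ = 0 of length 3:
v_1 = (2, 0, -1, 0)ᵀ
v_2 = (1, 1, -1, -1)ᵀ
v_3 = (1, 0, 0, 0)ᵀ

Let N = A − (0)·I. We want v_3 with N^3 v_3 = 0 but N^2 v_3 ≠ 0; then v_{j-1} := N · v_j for j = 3, …, 2.

Pick v_3 = (1, 0, 0, 0)ᵀ.
Then v_2 = N · v_3 = (1, 1, -1, -1)ᵀ.
Then v_1 = N · v_2 = (2, 0, -1, 0)ᵀ.

Sanity check: (A − (0)·I) v_1 = (0, 0, 0, 0)ᵀ = 0. ✓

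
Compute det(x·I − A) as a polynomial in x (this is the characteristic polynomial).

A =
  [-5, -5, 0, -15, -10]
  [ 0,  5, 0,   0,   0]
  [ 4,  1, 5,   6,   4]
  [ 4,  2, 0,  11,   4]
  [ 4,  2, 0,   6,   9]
x^5 - 25*x^4 + 250*x^3 - 1250*x^2 + 3125*x - 3125

Expanding det(x·I − A) (e.g. by cofactor expansion or by noting that A is similar to its Jordan form J, which has the same characteristic polynomial as A) gives
  χ_A(x) = x^5 - 25*x^4 + 250*x^3 - 1250*x^2 + 3125*x - 3125
which factors as (x - 5)^5. The eigenvalues (with algebraic multiplicities) are λ = 5 with multiplicity 5.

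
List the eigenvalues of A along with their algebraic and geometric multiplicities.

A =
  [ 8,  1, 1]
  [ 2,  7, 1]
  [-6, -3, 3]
λ = 6: alg = 3, geom = 2

Step 1 — factor the characteristic polynomial to read off the algebraic multiplicities:
  χ_A(x) = (x - 6)^3

Step 2 — compute geometric multiplicities via the rank-nullity identity g(λ) = n − rank(A − λI):
  rank(A − (6)·I) = 1, so dim ker(A − (6)·I) = n − 1 = 2

Summary:
  λ = 6: algebraic multiplicity = 3, geometric multiplicity = 2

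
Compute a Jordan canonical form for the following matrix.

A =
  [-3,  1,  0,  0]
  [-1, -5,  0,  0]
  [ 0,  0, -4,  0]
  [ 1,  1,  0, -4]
J_2(-4) ⊕ J_1(-4) ⊕ J_1(-4)

The characteristic polynomial is
  det(x·I − A) = x^4 + 16*x^3 + 96*x^2 + 256*x + 256 = (x + 4)^4

Eigenvalues and multiplicities (the geometric multiplicity of λ is n − rank(A − λI), which equals the number of Jordan blocks for λ):
  λ = -4: algebraic multiplicity = 4, geometric multiplicity = 3

Determining the block sizes for each eigenvalue:
  λ = -4: 3 blocks summing to 4 forces exactly one block of size 2 and the rest size 1 → block sizes [2, 1, 1]

Assembling the blocks gives a Jordan form
J =
  [-4,  1,  0,  0]
  [ 0, -4,  0,  0]
  [ 0,  0, -4,  0]
  [ 0,  0,  0, -4]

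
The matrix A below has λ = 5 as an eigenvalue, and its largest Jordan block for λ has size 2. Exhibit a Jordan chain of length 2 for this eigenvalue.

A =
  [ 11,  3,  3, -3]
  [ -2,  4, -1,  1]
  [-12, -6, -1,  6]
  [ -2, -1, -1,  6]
A Jordan chain for λ = 5 of length 2:
v_1 = (6, -2, -12, -2)ᵀ
v_2 = (1, 0, 0, 0)ᵀ

Let N = A − (5)·I. We want v_2 with N^2 v_2 = 0 but N^1 v_2 ≠ 0; then v_{j-1} := N · v_j for j = 2, …, 2.

Pick v_2 = (1, 0, 0, 0)ᵀ.
Then v_1 = N · v_2 = (6, -2, -12, -2)ᵀ.

Sanity check: (A − (5)·I) v_1 = (0, 0, 0, 0)ᵀ = 0. ✓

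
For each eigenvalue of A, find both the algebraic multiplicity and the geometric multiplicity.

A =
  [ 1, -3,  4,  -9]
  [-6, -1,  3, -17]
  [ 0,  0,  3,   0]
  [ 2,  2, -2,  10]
λ = 3: alg = 3, geom = 1; λ = 4: alg = 1, geom = 1

Step 1 — factor the characteristic polynomial to read off the algebraic multiplicities:
  χ_A(x) = (x - 4)*(x - 3)^3

Step 2 — compute geometric multiplicities via the rank-nullity identity g(λ) = n − rank(A − λI):
  rank(A − (3)·I) = 3, so dim ker(A − (3)·I) = n − 3 = 1
  rank(A − (4)·I) = 3, so dim ker(A − (4)·I) = n − 3 = 1

Summary:
  λ = 3: algebraic multiplicity = 3, geometric multiplicity = 1
  λ = 4: algebraic multiplicity = 1, geometric multiplicity = 1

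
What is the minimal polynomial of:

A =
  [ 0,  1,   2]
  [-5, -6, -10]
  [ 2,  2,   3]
x^2 + 2*x + 1

The characteristic polynomial is χ_A(x) = (x + 1)^3, so the eigenvalues are known. The minimal polynomial is
  m_A(x) = Π_λ (x − λ)^{k_λ}
where k_λ is the size of the *largest* Jordan block for λ (equivalently, the smallest k with (A − λI)^k v = 0 for every generalised eigenvector v of λ).

  λ = -1: largest Jordan block has size 2, contributing (x + 1)^2

So m_A(x) = (x + 1)^2 = x^2 + 2*x + 1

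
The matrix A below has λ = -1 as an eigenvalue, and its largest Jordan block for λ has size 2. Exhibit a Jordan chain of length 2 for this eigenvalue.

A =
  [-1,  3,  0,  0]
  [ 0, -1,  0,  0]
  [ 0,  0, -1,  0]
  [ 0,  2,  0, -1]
A Jordan chain for λ = -1 of length 2:
v_1 = (3, 0, 0, 2)ᵀ
v_2 = (0, 1, 0, 0)ᵀ

Let N = A − (-1)·I. We want v_2 with N^2 v_2 = 0 but N^1 v_2 ≠ 0; then v_{j-1} := N · v_j for j = 2, …, 2.

Pick v_2 = (0, 1, 0, 0)ᵀ.
Then v_1 = N · v_2 = (3, 0, 0, 2)ᵀ.

Sanity check: (A − (-1)·I) v_1 = (0, 0, 0, 0)ᵀ = 0. ✓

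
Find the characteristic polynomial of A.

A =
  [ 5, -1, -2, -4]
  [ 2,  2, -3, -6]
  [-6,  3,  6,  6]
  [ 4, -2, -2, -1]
x^4 - 12*x^3 + 54*x^2 - 108*x + 81

Expanding det(x·I − A) (e.g. by cofactor expansion or by noting that A is similar to its Jordan form J, which has the same characteristic polynomial as A) gives
  χ_A(x) = x^4 - 12*x^3 + 54*x^2 - 108*x + 81
which factors as (x - 3)^4. The eigenvalues (with algebraic multiplicities) are λ = 3 with multiplicity 4.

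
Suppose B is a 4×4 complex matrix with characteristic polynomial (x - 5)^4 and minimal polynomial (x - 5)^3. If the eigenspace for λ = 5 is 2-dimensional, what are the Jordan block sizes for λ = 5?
Block sizes for λ = 5: [3, 1]

Step 1 — from the characteristic polynomial, algebraic multiplicity of λ = 5 is 4. From dim ker(B − (5)·I) = 2, there are exactly 2 Jordan blocks for λ = 5.
Step 2 — from the minimal polynomial, the factor (x − 5)^3 tells us the largest block for λ = 5 has size 3.
Step 3 — with total size 4, 2 blocks, and largest block 3, the block sizes (in nonincreasing order) are [3, 1].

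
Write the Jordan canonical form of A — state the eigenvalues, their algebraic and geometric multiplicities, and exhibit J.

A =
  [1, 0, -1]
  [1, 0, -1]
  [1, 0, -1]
J_2(0) ⊕ J_1(0)

The characteristic polynomial is
  det(x·I − A) = x^3

Eigenvalues and multiplicities (the geometric multiplicity of λ is n − rank(A − λI), which equals the number of Jordan blocks for λ):
  λ = 0: algebraic multiplicity = 3, geometric multiplicity = 2

Determining the block sizes for each eigenvalue:
  λ = 0: 2 blocks summing to 3 forces exactly one block of size 2 and the rest size 1 → block sizes [2, 1]

Assembling the blocks gives a Jordan form
J =
  [0, 1, 0]
  [0, 0, 0]
  [0, 0, 0]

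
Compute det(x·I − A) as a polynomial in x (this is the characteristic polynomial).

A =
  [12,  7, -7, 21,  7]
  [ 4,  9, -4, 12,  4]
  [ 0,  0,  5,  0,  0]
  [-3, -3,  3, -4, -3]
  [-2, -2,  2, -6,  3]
x^5 - 25*x^4 + 250*x^3 - 1250*x^2 + 3125*x - 3125

Expanding det(x·I − A) (e.g. by cofactor expansion or by noting that A is similar to its Jordan form J, which has the same characteristic polynomial as A) gives
  χ_A(x) = x^5 - 25*x^4 + 250*x^3 - 1250*x^2 + 3125*x - 3125
which factors as (x - 5)^5. The eigenvalues (with algebraic multiplicities) are λ = 5 with multiplicity 5.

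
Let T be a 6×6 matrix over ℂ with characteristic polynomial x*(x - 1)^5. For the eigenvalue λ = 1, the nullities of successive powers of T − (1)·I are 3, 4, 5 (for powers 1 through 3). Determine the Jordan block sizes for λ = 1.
Block sizes for λ = 1: [3, 1, 1]

From the dimensions of kernels of powers, the number of Jordan blocks of size at least j is d_j − d_{j−1} where d_j = dim ker(N^j) (with d_0 = 0). Computing the differences gives [3, 1, 1].
The number of blocks of size exactly k is (#blocks of size ≥ k) − (#blocks of size ≥ k + 1), so the partition is: 2 block(s) of size 1, 1 block(s) of size 3.
In nonincreasing order the block sizes are [3, 1, 1].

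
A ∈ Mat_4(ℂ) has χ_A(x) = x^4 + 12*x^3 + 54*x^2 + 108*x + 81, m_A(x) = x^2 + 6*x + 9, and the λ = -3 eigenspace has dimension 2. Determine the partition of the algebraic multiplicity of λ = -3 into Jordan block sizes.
Block sizes for λ = -3: [2, 2]

Step 1 — from the characteristic polynomial, algebraic multiplicity of λ = -3 is 4. From dim ker(A − (-3)·I) = 2, there are exactly 2 Jordan blocks for λ = -3.
Step 2 — from the minimal polynomial, the factor (x + 3)^2 tells us the largest block for λ = -3 has size 2.
Step 3 — with total size 4, 2 blocks, and largest block 2, the block sizes (in nonincreasing order) are [2, 2].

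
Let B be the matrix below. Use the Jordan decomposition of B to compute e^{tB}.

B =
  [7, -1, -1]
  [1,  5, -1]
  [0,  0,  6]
e^{tB} =
  [t*exp(6*t) + exp(6*t), -t*exp(6*t), -t*exp(6*t)]
  [t*exp(6*t), -t*exp(6*t) + exp(6*t), -t*exp(6*t)]
  [0, 0, exp(6*t)]

Strategy: write B = P · J · P⁻¹ where J is a Jordan canonical form, so e^{tB} = P · e^{tJ} · P⁻¹, and e^{tJ} can be computed block-by-block.

B has Jordan form
J =
  [6, 1, 0]
  [0, 6, 0]
  [0, 0, 6]
(up to reordering of blocks).

Per-block formulas:
  For a 1×1 block at λ = 6: exp(t · [6]) = [e^(6t)].
  For a 2×2 Jordan block J_2(6): exp(t · J_2(6)) = e^(6t)·(I + t·N), where N is the 2×2 nilpotent shift.

After assembling e^{tJ} and conjugating by P, we get:

e^{tB} =
  [t*exp(6*t) + exp(6*t), -t*exp(6*t), -t*exp(6*t)]
  [t*exp(6*t), -t*exp(6*t) + exp(6*t), -t*exp(6*t)]
  [0, 0, exp(6*t)]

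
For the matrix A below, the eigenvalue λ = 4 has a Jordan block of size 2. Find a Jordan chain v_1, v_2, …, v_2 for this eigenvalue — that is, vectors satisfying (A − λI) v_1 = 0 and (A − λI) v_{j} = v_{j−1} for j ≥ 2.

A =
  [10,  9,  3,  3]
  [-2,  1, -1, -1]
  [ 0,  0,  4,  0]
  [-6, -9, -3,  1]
A Jordan chain for λ = 4 of length 2:
v_1 = (6, -2, 0, -6)ᵀ
v_2 = (1, 0, 0, 0)ᵀ

Let N = A − (4)·I. We want v_2 with N^2 v_2 = 0 but N^1 v_2 ≠ 0; then v_{j-1} := N · v_j for j = 2, …, 2.

Pick v_2 = (1, 0, 0, 0)ᵀ.
Then v_1 = N · v_2 = (6, -2, 0, -6)ᵀ.

Sanity check: (A − (4)·I) v_1 = (0, 0, 0, 0)ᵀ = 0. ✓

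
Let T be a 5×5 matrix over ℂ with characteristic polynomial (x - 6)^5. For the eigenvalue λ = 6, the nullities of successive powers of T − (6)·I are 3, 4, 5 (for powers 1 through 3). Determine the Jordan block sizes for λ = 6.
Block sizes for λ = 6: [3, 1, 1]

From the dimensions of kernels of powers, the number of Jordan blocks of size at least j is d_j − d_{j−1} where d_j = dim ker(N^j) (with d_0 = 0). Computing the differences gives [3, 1, 1].
The number of blocks of size exactly k is (#blocks of size ≥ k) − (#blocks of size ≥ k + 1), so the partition is: 2 block(s) of size 1, 1 block(s) of size 3.
In nonincreasing order the block sizes are [3, 1, 1].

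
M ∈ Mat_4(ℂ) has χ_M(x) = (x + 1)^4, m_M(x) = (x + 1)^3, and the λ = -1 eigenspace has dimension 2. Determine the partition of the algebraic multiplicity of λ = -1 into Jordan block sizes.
Block sizes for λ = -1: [3, 1]

Step 1 — from the characteristic polynomial, algebraic multiplicity of λ = -1 is 4. From dim ker(M − (-1)·I) = 2, there are exactly 2 Jordan blocks for λ = -1.
Step 2 — from the minimal polynomial, the factor (x + 1)^3 tells us the largest block for λ = -1 has size 3.
Step 3 — with total size 4, 2 blocks, and largest block 3, the block sizes (in nonincreasing order) are [3, 1].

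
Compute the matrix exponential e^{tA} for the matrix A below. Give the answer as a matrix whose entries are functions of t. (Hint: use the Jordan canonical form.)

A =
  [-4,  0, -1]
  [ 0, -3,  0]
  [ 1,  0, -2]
e^{tA} =
  [-t*exp(-3*t) + exp(-3*t), 0, -t*exp(-3*t)]
  [0, exp(-3*t), 0]
  [t*exp(-3*t), 0, t*exp(-3*t) + exp(-3*t)]

Strategy: write A = P · J · P⁻¹ where J is a Jordan canonical form, so e^{tA} = P · e^{tJ} · P⁻¹, and e^{tJ} can be computed block-by-block.

A has Jordan form
J =
  [-3,  1,  0]
  [ 0, -3,  0]
  [ 0,  0, -3]
(up to reordering of blocks).

Per-block formulas:
  For a 1×1 block at λ = -3: exp(t · [-3]) = [e^(-3t)].
  For a 2×2 Jordan block J_2(-3): exp(t · J_2(-3)) = e^(-3t)·(I + t·N), where N is the 2×2 nilpotent shift.

After assembling e^{tJ} and conjugating by P, we get:

e^{tA} =
  [-t*exp(-3*t) + exp(-3*t), 0, -t*exp(-3*t)]
  [0, exp(-3*t), 0]
  [t*exp(-3*t), 0, t*exp(-3*t) + exp(-3*t)]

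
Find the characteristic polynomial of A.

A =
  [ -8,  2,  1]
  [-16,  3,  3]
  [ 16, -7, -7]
x^3 + 12*x^2 + 48*x + 64

Expanding det(x·I − A) (e.g. by cofactor expansion or by noting that A is similar to its Jordan form J, which has the same characteristic polynomial as A) gives
  χ_A(x) = x^3 + 12*x^2 + 48*x + 64
which factors as (x + 4)^3. The eigenvalues (with algebraic multiplicities) are λ = -4 with multiplicity 3.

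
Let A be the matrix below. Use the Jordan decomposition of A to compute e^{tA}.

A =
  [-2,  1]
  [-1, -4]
e^{tA} =
  [t*exp(-3*t) + exp(-3*t), t*exp(-3*t)]
  [-t*exp(-3*t), -t*exp(-3*t) + exp(-3*t)]

Strategy: write A = P · J · P⁻¹ where J is a Jordan canonical form, so e^{tA} = P · e^{tJ} · P⁻¹, and e^{tJ} can be computed block-by-block.

A has Jordan form
J =
  [-3,  1]
  [ 0, -3]
(up to reordering of blocks).

Per-block formulas:
  For a 2×2 Jordan block J_2(-3): exp(t · J_2(-3)) = e^(-3t)·(I + t·N), where N is the 2×2 nilpotent shift.

After assembling e^{tJ} and conjugating by P, we get:

e^{tA} =
  [t*exp(-3*t) + exp(-3*t), t*exp(-3*t)]
  [-t*exp(-3*t), -t*exp(-3*t) + exp(-3*t)]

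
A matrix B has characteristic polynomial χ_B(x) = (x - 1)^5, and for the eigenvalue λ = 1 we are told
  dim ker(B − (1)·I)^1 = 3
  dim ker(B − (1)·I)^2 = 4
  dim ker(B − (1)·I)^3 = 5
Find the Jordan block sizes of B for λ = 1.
Block sizes for λ = 1: [3, 1, 1]

From the dimensions of kernels of powers, the number of Jordan blocks of size at least j is d_j − d_{j−1} where d_j = dim ker(N^j) (with d_0 = 0). Computing the differences gives [3, 1, 1].
The number of blocks of size exactly k is (#blocks of size ≥ k) − (#blocks of size ≥ k + 1), so the partition is: 2 block(s) of size 1, 1 block(s) of size 3.
In nonincreasing order the block sizes are [3, 1, 1].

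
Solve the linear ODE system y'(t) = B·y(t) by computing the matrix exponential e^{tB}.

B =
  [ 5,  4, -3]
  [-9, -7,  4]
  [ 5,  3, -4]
e^{tB} =
  [-t^2*exp(-2*t) + 7*t*exp(-2*t) + exp(-2*t), -t^2*exp(-2*t)/2 + 4*t*exp(-2*t), t^2*exp(-2*t)/2 - 3*t*exp(-2*t)]
  [t^2*exp(-2*t) - 9*t*exp(-2*t), t^2*exp(-2*t)/2 - 5*t*exp(-2*t) + exp(-2*t), -t^2*exp(-2*t)/2 + 4*t*exp(-2*t)]
  [-t^2*exp(-2*t) + 5*t*exp(-2*t), -t^2*exp(-2*t)/2 + 3*t*exp(-2*t), t^2*exp(-2*t)/2 - 2*t*exp(-2*t) + exp(-2*t)]

Strategy: write B = P · J · P⁻¹ where J is a Jordan canonical form, so e^{tB} = P · e^{tJ} · P⁻¹, and e^{tJ} can be computed block-by-block.

B has Jordan form
J =
  [-2,  1,  0]
  [ 0, -2,  1]
  [ 0,  0, -2]
(up to reordering of blocks).

Per-block formulas:
  For a 3×3 Jordan block J_3(-2): exp(t · J_3(-2)) = e^(-2t)·(I + t·N + (t^2/2)·N^2), where N is the 3×3 nilpotent shift.

After assembling e^{tJ} and conjugating by P, we get:

e^{tB} =
  [-t^2*exp(-2*t) + 7*t*exp(-2*t) + exp(-2*t), -t^2*exp(-2*t)/2 + 4*t*exp(-2*t), t^2*exp(-2*t)/2 - 3*t*exp(-2*t)]
  [t^2*exp(-2*t) - 9*t*exp(-2*t), t^2*exp(-2*t)/2 - 5*t*exp(-2*t) + exp(-2*t), -t^2*exp(-2*t)/2 + 4*t*exp(-2*t)]
  [-t^2*exp(-2*t) + 5*t*exp(-2*t), -t^2*exp(-2*t)/2 + 3*t*exp(-2*t), t^2*exp(-2*t)/2 - 2*t*exp(-2*t) + exp(-2*t)]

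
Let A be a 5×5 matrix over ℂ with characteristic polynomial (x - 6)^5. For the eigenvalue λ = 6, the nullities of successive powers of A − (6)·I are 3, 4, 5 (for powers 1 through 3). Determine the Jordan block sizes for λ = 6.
Block sizes for λ = 6: [3, 1, 1]

From the dimensions of kernels of powers, the number of Jordan blocks of size at least j is d_j − d_{j−1} where d_j = dim ker(N^j) (with d_0 = 0). Computing the differences gives [3, 1, 1].
The number of blocks of size exactly k is (#blocks of size ≥ k) − (#blocks of size ≥ k + 1), so the partition is: 2 block(s) of size 1, 1 block(s) of size 3.
In nonincreasing order the block sizes are [3, 1, 1].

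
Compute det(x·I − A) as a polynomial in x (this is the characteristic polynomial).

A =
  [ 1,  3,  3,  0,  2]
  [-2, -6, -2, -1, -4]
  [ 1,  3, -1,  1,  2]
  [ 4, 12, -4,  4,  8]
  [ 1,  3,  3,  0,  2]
x^5

Expanding det(x·I − A) (e.g. by cofactor expansion or by noting that A is similar to its Jordan form J, which has the same characteristic polynomial as A) gives
  χ_A(x) = x^5
which factors as x^5. The eigenvalues (with algebraic multiplicities) are λ = 0 with multiplicity 5.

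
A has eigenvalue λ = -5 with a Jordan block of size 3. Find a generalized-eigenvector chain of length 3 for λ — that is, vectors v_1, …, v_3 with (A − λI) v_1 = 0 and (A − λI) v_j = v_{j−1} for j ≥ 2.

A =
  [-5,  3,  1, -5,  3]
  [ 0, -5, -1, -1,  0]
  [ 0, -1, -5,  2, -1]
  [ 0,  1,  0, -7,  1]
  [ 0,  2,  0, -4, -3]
A Jordan chain for λ = -5 of length 3:
v_1 = (-3, 0, 1, -1, -2)ᵀ
v_2 = (1, -1, 0, 0, 0)ᵀ
v_3 = (0, 0, 1, 0, 0)ᵀ

Let N = A − (-5)·I. We want v_3 with N^3 v_3 = 0 but N^2 v_3 ≠ 0; then v_{j-1} := N · v_j for j = 3, …, 2.

Pick v_3 = (0, 0, 1, 0, 0)ᵀ.
Then v_2 = N · v_3 = (1, -1, 0, 0, 0)ᵀ.
Then v_1 = N · v_2 = (-3, 0, 1, -1, -2)ᵀ.

Sanity check: (A − (-5)·I) v_1 = (0, 0, 0, 0, 0)ᵀ = 0. ✓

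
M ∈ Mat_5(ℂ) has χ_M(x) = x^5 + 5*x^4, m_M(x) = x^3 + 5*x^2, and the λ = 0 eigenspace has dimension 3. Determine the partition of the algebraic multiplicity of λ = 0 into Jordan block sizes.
Block sizes for λ = 0: [2, 1, 1]

Step 1 — from the characteristic polynomial, algebraic multiplicity of λ = 0 is 4. From dim ker(M − (0)·I) = 3, there are exactly 3 Jordan blocks for λ = 0.
Step 2 — from the minimal polynomial, the factor (x − 0)^2 tells us the largest block for λ = 0 has size 2.
Step 3 — with total size 4, 3 blocks, and largest block 2, the block sizes (in nonincreasing order) are [2, 1, 1].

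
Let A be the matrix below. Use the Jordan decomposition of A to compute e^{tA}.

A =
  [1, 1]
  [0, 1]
e^{tA} =
  [exp(t), t*exp(t)]
  [0, exp(t)]

Strategy: write A = P · J · P⁻¹ where J is a Jordan canonical form, so e^{tA} = P · e^{tJ} · P⁻¹, and e^{tJ} can be computed block-by-block.

A has Jordan form
J =
  [1, 1]
  [0, 1]
(up to reordering of blocks).

Per-block formulas:
  For a 2×2 Jordan block J_2(1): exp(t · J_2(1)) = e^(1t)·(I + t·N), where N is the 2×2 nilpotent shift.

After assembling e^{tJ} and conjugating by P, we get:

e^{tA} =
  [exp(t), t*exp(t)]
  [0, exp(t)]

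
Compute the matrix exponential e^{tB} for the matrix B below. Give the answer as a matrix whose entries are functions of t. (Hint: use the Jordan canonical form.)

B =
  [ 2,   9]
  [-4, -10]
e^{tB} =
  [6*t*exp(-4*t) + exp(-4*t), 9*t*exp(-4*t)]
  [-4*t*exp(-4*t), -6*t*exp(-4*t) + exp(-4*t)]

Strategy: write B = P · J · P⁻¹ where J is a Jordan canonical form, so e^{tB} = P · e^{tJ} · P⁻¹, and e^{tJ} can be computed block-by-block.

B has Jordan form
J =
  [-4,  1]
  [ 0, -4]
(up to reordering of blocks).

Per-block formulas:
  For a 2×2 Jordan block J_2(-4): exp(t · J_2(-4)) = e^(-4t)·(I + t·N), where N is the 2×2 nilpotent shift.

After assembling e^{tJ} and conjugating by P, we get:

e^{tB} =
  [6*t*exp(-4*t) + exp(-4*t), 9*t*exp(-4*t)]
  [-4*t*exp(-4*t), -6*t*exp(-4*t) + exp(-4*t)]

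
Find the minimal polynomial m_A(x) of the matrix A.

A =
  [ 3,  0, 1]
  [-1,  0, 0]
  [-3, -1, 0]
x^3 - 3*x^2 + 3*x - 1

The characteristic polynomial is χ_A(x) = (x - 1)^3, so the eigenvalues are known. The minimal polynomial is
  m_A(x) = Π_λ (x − λ)^{k_λ}
where k_λ is the size of the *largest* Jordan block for λ (equivalently, the smallest k with (A − λI)^k v = 0 for every generalised eigenvector v of λ).

  λ = 1: largest Jordan block has size 3, contributing (x − 1)^3

So m_A(x) = (x - 1)^3 = x^3 - 3*x^2 + 3*x - 1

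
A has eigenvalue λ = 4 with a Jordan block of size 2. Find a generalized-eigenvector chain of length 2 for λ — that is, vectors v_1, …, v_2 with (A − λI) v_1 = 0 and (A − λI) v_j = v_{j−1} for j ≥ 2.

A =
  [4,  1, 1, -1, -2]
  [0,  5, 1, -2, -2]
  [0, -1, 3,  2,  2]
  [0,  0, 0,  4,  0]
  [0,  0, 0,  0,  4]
A Jordan chain for λ = 4 of length 2:
v_1 = (1, 1, -1, 0, 0)ᵀ
v_2 = (0, 1, 0, 0, 0)ᵀ

Let N = A − (4)·I. We want v_2 with N^2 v_2 = 0 but N^1 v_2 ≠ 0; then v_{j-1} := N · v_j for j = 2, …, 2.

Pick v_2 = (0, 1, 0, 0, 0)ᵀ.
Then v_1 = N · v_2 = (1, 1, -1, 0, 0)ᵀ.

Sanity check: (A − (4)·I) v_1 = (0, 0, 0, 0, 0)ᵀ = 0. ✓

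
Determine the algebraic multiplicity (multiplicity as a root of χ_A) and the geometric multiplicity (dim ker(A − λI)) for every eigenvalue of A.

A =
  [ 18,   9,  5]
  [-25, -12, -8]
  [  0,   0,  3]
λ = 3: alg = 3, geom = 1

Step 1 — factor the characteristic polynomial to read off the algebraic multiplicities:
  χ_A(x) = (x - 3)^3

Step 2 — compute geometric multiplicities via the rank-nullity identity g(λ) = n − rank(A − λI):
  rank(A − (3)·I) = 2, so dim ker(A − (3)·I) = n − 2 = 1

Summary:
  λ = 3: algebraic multiplicity = 3, geometric multiplicity = 1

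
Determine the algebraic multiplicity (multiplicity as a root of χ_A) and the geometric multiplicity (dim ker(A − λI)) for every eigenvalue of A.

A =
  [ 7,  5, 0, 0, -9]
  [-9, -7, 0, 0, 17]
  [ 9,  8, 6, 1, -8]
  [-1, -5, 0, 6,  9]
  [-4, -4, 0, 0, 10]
λ = 2: alg = 2, geom = 1; λ = 6: alg = 3, geom = 2

Step 1 — factor the characteristic polynomial to read off the algebraic multiplicities:
  χ_A(x) = (x - 6)^3*(x - 2)^2

Step 2 — compute geometric multiplicities via the rank-nullity identity g(λ) = n − rank(A − λI):
  rank(A − (2)·I) = 4, so dim ker(A − (2)·I) = n − 4 = 1
  rank(A − (6)·I) = 3, so dim ker(A − (6)·I) = n − 3 = 2

Summary:
  λ = 2: algebraic multiplicity = 2, geometric multiplicity = 1
  λ = 6: algebraic multiplicity = 3, geometric multiplicity = 2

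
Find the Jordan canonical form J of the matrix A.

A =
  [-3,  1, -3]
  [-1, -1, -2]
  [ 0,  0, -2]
J_3(-2)

The characteristic polynomial is
  det(x·I − A) = x^3 + 6*x^2 + 12*x + 8 = (x + 2)^3

Eigenvalues and multiplicities (the geometric multiplicity of λ is n − rank(A − λI), which equals the number of Jordan blocks for λ):
  λ = -2: algebraic multiplicity = 3, geometric multiplicity = 1

Determining the block sizes for each eigenvalue:
  λ = -2: one block (gm = 1), so the single block has size am = 3 → block sizes [3]

Assembling the blocks gives a Jordan form
J =
  [-2,  1,  0]
  [ 0, -2,  1]
  [ 0,  0, -2]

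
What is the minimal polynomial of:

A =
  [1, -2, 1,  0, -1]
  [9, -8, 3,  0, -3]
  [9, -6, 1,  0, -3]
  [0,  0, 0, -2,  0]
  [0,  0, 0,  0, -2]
x^2 + 4*x + 4

The characteristic polynomial is χ_A(x) = (x + 2)^5, so the eigenvalues are known. The minimal polynomial is
  m_A(x) = Π_λ (x − λ)^{k_λ}
where k_λ is the size of the *largest* Jordan block for λ (equivalently, the smallest k with (A − λI)^k v = 0 for every generalised eigenvector v of λ).

  λ = -2: largest Jordan block has size 2, contributing (x + 2)^2

So m_A(x) = (x + 2)^2 = x^2 + 4*x + 4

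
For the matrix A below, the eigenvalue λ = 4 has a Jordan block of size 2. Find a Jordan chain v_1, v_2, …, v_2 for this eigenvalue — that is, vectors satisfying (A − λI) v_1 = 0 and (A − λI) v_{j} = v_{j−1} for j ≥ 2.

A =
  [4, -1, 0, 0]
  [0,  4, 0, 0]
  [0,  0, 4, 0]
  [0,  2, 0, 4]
A Jordan chain for λ = 4 of length 2:
v_1 = (-1, 0, 0, 2)ᵀ
v_2 = (0, 1, 0, 0)ᵀ

Let N = A − (4)·I. We want v_2 with N^2 v_2 = 0 but N^1 v_2 ≠ 0; then v_{j-1} := N · v_j for j = 2, …, 2.

Pick v_2 = (0, 1, 0, 0)ᵀ.
Then v_1 = N · v_2 = (-1, 0, 0, 2)ᵀ.

Sanity check: (A − (4)·I) v_1 = (0, 0, 0, 0)ᵀ = 0. ✓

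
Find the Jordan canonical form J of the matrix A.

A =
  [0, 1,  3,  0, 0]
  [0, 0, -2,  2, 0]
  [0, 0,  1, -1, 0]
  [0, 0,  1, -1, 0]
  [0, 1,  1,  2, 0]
J_3(0) ⊕ J_1(0) ⊕ J_1(0)

The characteristic polynomial is
  det(x·I − A) = x^5

Eigenvalues and multiplicities (the geometric multiplicity of λ is n − rank(A − λI), which equals the number of Jordan blocks for λ):
  λ = 0: algebraic multiplicity = 5, geometric multiplicity = 3

Determining the block sizes for each eigenvalue:
  λ = 0: with am = 5 and gm = 3, the partition is not yet determined (e.g. several partitions of 5 into 3 parts exist). Let N = A − (0)·I. Computing rank(N^1) = 2, rank(N^2) = 1, rank(N^3) = 0; the number of blocks of size ≥ j is rank(N^{j−1}) − rank(N^j), giving [3, 1, 1]. So we have 1 block(s) of size 3, 2 block(s) of size 1 → block sizes [3, 1, 1]

Assembling the blocks gives a Jordan form
J =
  [0, 1, 0, 0, 0]
  [0, 0, 1, 0, 0]
  [0, 0, 0, 0, 0]
  [0, 0, 0, 0, 0]
  [0, 0, 0, 0, 0]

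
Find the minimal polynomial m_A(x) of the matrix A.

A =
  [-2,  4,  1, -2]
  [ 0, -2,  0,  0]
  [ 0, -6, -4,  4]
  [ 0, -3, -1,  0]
x^2 + 4*x + 4

The characteristic polynomial is χ_A(x) = (x + 2)^4, so the eigenvalues are known. The minimal polynomial is
  m_A(x) = Π_λ (x − λ)^{k_λ}
where k_λ is the size of the *largest* Jordan block for λ (equivalently, the smallest k with (A − λI)^k v = 0 for every generalised eigenvector v of λ).

  λ = -2: largest Jordan block has size 2, contributing (x + 2)^2

So m_A(x) = (x + 2)^2 = x^2 + 4*x + 4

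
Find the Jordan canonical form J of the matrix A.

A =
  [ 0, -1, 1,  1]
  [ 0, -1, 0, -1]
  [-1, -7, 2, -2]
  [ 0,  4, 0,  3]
J_2(1) ⊕ J_2(1)

The characteristic polynomial is
  det(x·I − A) = x^4 - 4*x^3 + 6*x^2 - 4*x + 1 = (x - 1)^4

Eigenvalues and multiplicities (the geometric multiplicity of λ is n − rank(A − λI), which equals the number of Jordan blocks for λ):
  λ = 1: algebraic multiplicity = 4, geometric multiplicity = 2

Determining the block sizes for each eigenvalue:
  λ = 1: with am = 4 and gm = 2, the partition is not yet determined (e.g. several partitions of 4 into 2 parts exist). Let N = A − (1)·I. Computing rank(N^1) = 2, rank(N^2) = 0; the number of blocks of size ≥ j is rank(N^{j−1}) − rank(N^j), giving [2, 2]. So we have 2 block(s) of size 2 → block sizes [2, 2]

Assembling the blocks gives a Jordan form
J =
  [1, 1, 0, 0]
  [0, 1, 0, 0]
  [0, 0, 1, 1]
  [0, 0, 0, 1]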